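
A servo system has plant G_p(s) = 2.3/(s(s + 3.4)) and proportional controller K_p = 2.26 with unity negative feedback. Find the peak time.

T_p = 2.07 s

Closed-loop characteristic equation: s² + 3.4s + 5.198 = 0, so ω_n = 2.28 rad/s and ζ = 3.4/(2·2.28) = 0.7456.
Damped frequency ω_d = ω_n√(1−ζ²) = 1.519 rad/s, so peak time T_p = π/ω_d = 2.07 s.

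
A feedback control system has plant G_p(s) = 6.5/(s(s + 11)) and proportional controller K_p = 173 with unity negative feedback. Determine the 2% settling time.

Closed-loop characteristic equation: s² + 11s + 1124 = 0, so ω_n = 33.53 rad/s and ζ = 11/(2·33.53) = 0.164.
2% settling time T_s ≈ 4/(ζω_n) = 4/5.5 = 0.727 s.

T_s ≈ 0.727 s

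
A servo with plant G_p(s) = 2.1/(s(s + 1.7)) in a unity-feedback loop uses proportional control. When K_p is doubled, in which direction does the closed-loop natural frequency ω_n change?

ω_n = √(2.1·K_p), which grows with K_p.

increase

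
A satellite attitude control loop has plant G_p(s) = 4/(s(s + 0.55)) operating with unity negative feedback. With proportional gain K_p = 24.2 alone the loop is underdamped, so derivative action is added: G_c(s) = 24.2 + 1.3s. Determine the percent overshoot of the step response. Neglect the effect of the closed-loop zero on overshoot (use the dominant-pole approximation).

38.3%

Forward path: (24.2 + 1.3s)·4/(s(s+0.55)). The closed-loop characteristic equation is s² + (0.55 + 4·1.3)s + 4·24.2 = 0.
That is s² + 5.75s + 96.8 = 0, so ω_n = 9.839 rad/s and ζ = 5.75/(2·9.839) = 0.2922.
%OS = 100·exp(−πζ/√(1−ζ²)) = 38.3%.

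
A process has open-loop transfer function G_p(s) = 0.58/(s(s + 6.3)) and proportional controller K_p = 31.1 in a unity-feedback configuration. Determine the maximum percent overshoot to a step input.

3.1%

Closed-loop characteristic equation: s² + 6.3s + 18.04 = 0, so ω_n = 4.247 rad/s and ζ = 6.3/(2·4.247) = 0.7417.
%OS = 100·exp(−πζ/√(1−ζ²)) = 100·exp(−π·0.7417/√0.4499) = 3.1%.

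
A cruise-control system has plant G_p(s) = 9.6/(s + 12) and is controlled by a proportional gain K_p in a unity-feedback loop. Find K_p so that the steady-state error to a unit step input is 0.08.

The loop is type 0, so e_ss(step) = 1/(1 + K_pos) with K_pos = K_p·G_p(0).
G_p(0) = 0.8. Require 1/(1 + K_p·0.8) = 0.08, so 1 + 0.8·K_p = 12.5.
K_p = (12.5 − 1)/0.8 = 14.4.

K_p = 14.4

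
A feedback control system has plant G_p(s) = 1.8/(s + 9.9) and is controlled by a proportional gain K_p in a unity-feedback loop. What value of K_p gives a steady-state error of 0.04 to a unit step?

K_p = 132

The loop is type 0, so e_ss(step) = 1/(1 + K_pos) with K_pos = K_p·G_p(0).
G_p(0) = 0.1818. Require 1/(1 + K_p·0.1818) = 0.04, so 1 + 0.1818·K_p = 25.
K_p = (25 − 1)/0.1818 = 132.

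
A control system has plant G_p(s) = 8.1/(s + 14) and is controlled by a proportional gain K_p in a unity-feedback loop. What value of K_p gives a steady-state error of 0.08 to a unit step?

K_p = 19.9

The loop is type 0, so e_ss(step) = 1/(1 + K_pos) with K_pos = K_p·G_p(0).
G_p(0) = 0.5786. Require 1/(1 + K_p·0.5786) = 0.08, so 1 + 0.5786·K_p = 12.5.
K_p = (12.5 − 1)/0.5786 = 19.9.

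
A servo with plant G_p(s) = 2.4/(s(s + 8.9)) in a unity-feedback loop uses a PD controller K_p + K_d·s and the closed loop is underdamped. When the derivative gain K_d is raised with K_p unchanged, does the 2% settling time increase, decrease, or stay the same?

Characteristic equation s² + (8.9 + 2.4K_d)s + 2.4K_p = 0: raising K_d increases ζω_n = (8.9+2.4K_d)/2 while the loop stays underdamped, so T_s ≈ 4/(ζω_n) decreases.

decrease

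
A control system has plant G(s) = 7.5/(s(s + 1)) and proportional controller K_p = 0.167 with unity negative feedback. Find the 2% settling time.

T_s ≈ 8 s

The closed-loop denominator s² + 1s + 1.253 gives ω_n = √1.253 = 1.119 and ζ = 1/(2ω_n) = 0.4468.
2% settling time T_s ≈ 4/(ζω_n) = 4/0.5 = 8 s.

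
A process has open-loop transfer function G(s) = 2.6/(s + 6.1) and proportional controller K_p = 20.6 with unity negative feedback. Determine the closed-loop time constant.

τ = 0.0168 s

Closed-loop transfer function: T(s) = K_p·G(s)/(1 + K_p·G(s)) = 53.56/(s + 6.1 + 53.56) = 53.56/(s + 59.66).
Time constant τ = 1/59.66 = 0.0168 s.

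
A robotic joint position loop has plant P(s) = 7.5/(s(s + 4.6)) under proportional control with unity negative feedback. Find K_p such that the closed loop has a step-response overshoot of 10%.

From %OS = 100·exp(−πζ/√(1−ζ²)) = 10%, ζ = −ln(0.1)/√(π²+ln²(0.1)) = 0.5912.
Characteristic equation s² + 4.6s + 7.5K_p = 0 gives ζ = 4.6/(2√(7.5K_p)).
Setting ζ = 0.5912: √(7.5K_p) = 4.6/(2·0.5912) = 3.891, so K_p = 15.14/7.5 = 2.02.

K_p = 2.02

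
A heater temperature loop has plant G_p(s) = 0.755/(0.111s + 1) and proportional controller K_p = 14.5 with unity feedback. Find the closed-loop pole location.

Closed loop: T(s) = K_p·G_p/(1+K_p·G_p) = 10.95/(0.111s + 1 + 10.95), with pole at s = −(1 + 10.95)/0.111 = −107.6.

s = -107.6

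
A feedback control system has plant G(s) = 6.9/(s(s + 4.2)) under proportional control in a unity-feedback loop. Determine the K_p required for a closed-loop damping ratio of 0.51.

K_p = 2.46

Closed-loop characteristic equation: s² + 4.2s + K_p·6.9 = 0.
So ω_n = √(6.9K_p) and 2ζω_n = 4.2, giving ζ = 4.2/(2√(6.9K_p)).
Setting ζ = 0.51: √(6.9K_p) = 4.2/(2·0.51) = 4.118, so K_p = 16.96/6.9 = 2.46.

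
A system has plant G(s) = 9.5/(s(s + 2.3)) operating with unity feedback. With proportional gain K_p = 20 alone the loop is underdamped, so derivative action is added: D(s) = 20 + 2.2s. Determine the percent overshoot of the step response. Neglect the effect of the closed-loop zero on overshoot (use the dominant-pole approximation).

Forward path: (20 + 2.2s)·9.5/(s(s+2.3)). The closed-loop characteristic equation is s² + (2.3 + 9.5·2.2)s + 9.5·20 = 0.
That is s² + 23.2s + 190 = 0, so ω_n = 13.78 rad/s and ζ = 23.2/(2·13.78) = 0.8416.
%OS = 100·exp(−πζ/√(1−ζ²)) = 0.749%.

0.749%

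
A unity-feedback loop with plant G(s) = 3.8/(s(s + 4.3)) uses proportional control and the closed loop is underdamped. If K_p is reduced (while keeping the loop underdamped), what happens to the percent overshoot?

decrease

ζ = 4.3/(2√(3.8K_p)) rises as K_p falls; higher damping means less overshoot.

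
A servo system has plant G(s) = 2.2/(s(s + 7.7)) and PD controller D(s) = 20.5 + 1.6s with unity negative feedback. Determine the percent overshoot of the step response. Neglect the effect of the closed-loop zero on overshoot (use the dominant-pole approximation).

0.845%

Forward path: (20.5 + 1.6s)·2.2/(s(s+7.7)). The closed-loop characteristic equation is s² + (7.7 + 2.2·1.6)s + 2.2·20.5 = 0.
That is s² + 11.22s + 45.1 = 0, so ω_n = 6.716 rad/s and ζ = 11.22/(2·6.716) = 0.8354.
%OS = 100·exp(−πζ/√(1−ζ²)) = 0.845%.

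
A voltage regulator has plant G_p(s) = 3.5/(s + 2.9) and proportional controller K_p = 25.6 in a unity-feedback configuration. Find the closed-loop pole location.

s = -92.5

Closed-loop transfer function: T(s) = K_p·G_p(s)/(1 + K_p·G_p(s)) = 89.6/(s + 2.9 + 89.6) = 89.6/(s + 92.5).
The closed-loop pole is at s = −92.5.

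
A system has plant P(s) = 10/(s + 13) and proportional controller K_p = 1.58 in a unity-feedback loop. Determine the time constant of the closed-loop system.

τ = 0.0347 s

Closed-loop transfer function: T(s) = K_p·P(s)/(1 + K_p·P(s)) = 15.8/(s + 13 + 15.8) = 15.8/(s + 28.8).
Time constant τ = 1/28.8 = 0.0347 s.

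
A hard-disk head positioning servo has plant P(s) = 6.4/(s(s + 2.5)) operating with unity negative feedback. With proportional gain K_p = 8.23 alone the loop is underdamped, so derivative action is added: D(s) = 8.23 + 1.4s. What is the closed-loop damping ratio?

ζ = 0.79

Forward path: (8.23 + 1.4s)·6.4/(s(s+2.5)). The closed-loop characteristic equation is s² + (2.5 + 6.4·1.4)s + 6.4·8.23 = 0.
That is s² + 11.46s + 52.67 = 0, so ω_n = 7.258 rad/s and ζ = 11.46/(2·7.258) = 0.7895.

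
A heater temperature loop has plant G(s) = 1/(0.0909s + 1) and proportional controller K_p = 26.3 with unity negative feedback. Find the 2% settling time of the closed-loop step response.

Closed loop: T(s) = K_p·G/(1+K_p·G) = 26.3/(0.0909s + 1 + 26.3), with pole at s = −(1 + 26.3)/0.0909 = −300.3.
τ = 1/300.3 = 0.00333 s, so 2% settling time ≈ 4τ = 0.0133 s.

T_s ≈ 0.0133 s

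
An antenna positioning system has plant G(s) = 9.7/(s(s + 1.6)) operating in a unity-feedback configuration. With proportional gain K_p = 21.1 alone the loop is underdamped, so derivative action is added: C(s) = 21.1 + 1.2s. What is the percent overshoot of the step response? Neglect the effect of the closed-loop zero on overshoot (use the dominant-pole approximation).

Forward path: (21.1 + 1.2s)·9.7/(s(s+1.6)). The closed-loop characteristic equation is s² + (1.6 + 9.7·1.2)s + 9.7·21.1 = 0.
That is s² + 13.24s + 204.7 = 0, so ω_n = 14.31 rad/s and ζ = 13.24/(2·14.31) = 0.4627.
%OS = 100·exp(−πζ/√(1−ζ²)) = 19.4%.

19.4%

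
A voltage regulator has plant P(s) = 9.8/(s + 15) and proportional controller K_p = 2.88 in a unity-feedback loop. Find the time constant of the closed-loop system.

τ = 0.0231 s

Closed-loop transfer function: T(s) = K_p·P(s)/(1 + K_p·P(s)) = 28.22/(s + 15 + 28.22) = 28.22/(s + 43.22).
Time constant τ = 1/43.22 = 0.0231 s.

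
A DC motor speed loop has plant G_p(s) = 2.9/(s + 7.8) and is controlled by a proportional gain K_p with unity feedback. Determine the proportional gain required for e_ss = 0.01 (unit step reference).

K_p = 266

Steady-state error for a unit step on this type-0 loop is 1/(1 + K_p·G_p(0)).
G_p(0) = 0.3718. Require 1/(1 + K_p·0.3718) = 0.01, so 1 + 0.3718·K_p = 100.
K_p = (100 − 1)/0.3718 = 266.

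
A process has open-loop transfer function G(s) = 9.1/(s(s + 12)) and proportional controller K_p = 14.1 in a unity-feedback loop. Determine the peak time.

From 1 + K_pG(s) = 0: s² + 12s + 128.3 = 0 ⇒ ω_n = 11.33, ζ = 0.5297.
Damped frequency ω_d = ω_n√(1−ζ²) = 9.608 rad/s, so peak time T_p = π/ω_d = 0.327 s.

T_p = 0.327 s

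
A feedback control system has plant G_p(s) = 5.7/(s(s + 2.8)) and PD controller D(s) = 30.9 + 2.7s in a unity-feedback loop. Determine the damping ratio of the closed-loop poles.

ζ = 0.685

Forward path: (30.9 + 2.7s)·5.7/(s(s+2.8)). The closed-loop characteristic equation is s² + (2.8 + 5.7·2.7)s + 5.7·30.9 = 0.
That is s² + 18.19s + 176.1 = 0, so ω_n = 13.27 rad/s and ζ = 18.19/(2·13.27) = 0.6853.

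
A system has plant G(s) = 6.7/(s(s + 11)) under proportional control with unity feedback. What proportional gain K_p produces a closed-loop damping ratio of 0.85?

Closed-loop characteristic equation: s² + 11s + K_p·6.7 = 0.
So ω_n = √(6.7K_p) and 2ζω_n = 11, giving ζ = 11/(2√(6.7K_p)).
Setting ζ = 0.85: √(6.7K_p) = 11/(2·0.85) = 6.471, so K_p = 41.87/6.7 = 6.25.

K_p = 6.25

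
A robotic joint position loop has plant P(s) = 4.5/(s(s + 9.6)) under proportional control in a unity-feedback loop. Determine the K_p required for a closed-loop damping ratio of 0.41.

K_p = 30.5

Closed-loop characteristic equation: s² + 9.6s + K_p·4.5 = 0.
So ω_n = √(4.5K_p) and 2ζω_n = 9.6, giving ζ = 9.6/(2√(4.5K_p)).
Setting ζ = 0.41: √(4.5K_p) = 9.6/(2·0.41) = 11.71, so K_p = 137.1/4.5 = 30.5.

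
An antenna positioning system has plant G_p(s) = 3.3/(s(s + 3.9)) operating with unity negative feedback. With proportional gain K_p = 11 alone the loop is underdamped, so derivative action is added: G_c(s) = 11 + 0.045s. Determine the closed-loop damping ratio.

ζ = 0.336

Forward path: (11 + 0.045s)·3.3/(s(s+3.9)). The closed-loop characteristic equation is s² + (3.9 + 3.3·0.045)s + 3.3·11 = 0.
That is s² + 4.048s + 36.3 = 0, so ω_n = 6.025 rad/s and ζ = 4.048/(2·6.025) = 0.336.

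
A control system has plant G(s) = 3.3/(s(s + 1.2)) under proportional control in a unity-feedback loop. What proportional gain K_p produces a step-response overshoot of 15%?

From %OS = 100·exp(−πζ/√(1−ζ²)) = 15%, ζ = −ln(0.15)/√(π²+ln²(0.15)) = 0.5169.
Characteristic equation s² + 1.2s + 3.3K_p = 0 gives ζ = 1.2/(2√(3.3K_p)).
Setting ζ = 0.5169: √(3.3K_p) = 1.2/(2·0.5169) = 1.161, so K_p = 1.347/3.3 = 0.408.

K_p = 0.408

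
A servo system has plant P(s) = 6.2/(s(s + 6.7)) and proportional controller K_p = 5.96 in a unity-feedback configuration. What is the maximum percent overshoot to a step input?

12.6%

Closed-loop characteristic equation: s² + 6.7s + 36.95 = 0, so ω_n = 6.079 rad/s and ζ = 6.7/(2·6.079) = 0.5511.
%OS = 100·exp(−πζ/√(1−ζ²)) = 100·exp(−π·0.5511/√0.6963) = 12.6%.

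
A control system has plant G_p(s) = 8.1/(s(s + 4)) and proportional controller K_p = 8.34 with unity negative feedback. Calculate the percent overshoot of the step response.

45.5%

The closed-loop denominator s² + 4s + 67.55 gives ω_n = √67.55 = 8.219 and ζ = 4/(2ω_n) = 0.2433.
%OS = 100·exp(−πζ/√(1−ζ²)) = 100·exp(−π·0.2433/√0.9408) = 45.5%.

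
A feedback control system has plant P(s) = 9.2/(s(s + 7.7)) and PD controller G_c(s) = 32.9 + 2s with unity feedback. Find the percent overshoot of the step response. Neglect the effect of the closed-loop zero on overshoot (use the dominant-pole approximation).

Forward path: (32.9 + 2s)·9.2/(s(s+7.7)). The closed-loop characteristic equation is s² + (7.7 + 9.2·2)s + 9.2·32.9 = 0.
That is s² + 26.1s + 302.7 = 0, so ω_n = 17.4 rad/s and ζ = 26.1/(2·17.4) = 0.7501.
%OS = 100·exp(−πζ/√(1−ζ²)) = 2.83%.

2.83%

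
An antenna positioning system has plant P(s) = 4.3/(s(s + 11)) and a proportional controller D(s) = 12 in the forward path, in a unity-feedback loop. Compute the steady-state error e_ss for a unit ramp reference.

The loop has one pole at the origin (type 1). Velocity error constant K_v = lim_{s→0} s·D(s)P(s) = 12·4.3/11 = 4.691.
Steady-state error to a unit ramp: e_ss = 1/K_v = 0.213.

0.213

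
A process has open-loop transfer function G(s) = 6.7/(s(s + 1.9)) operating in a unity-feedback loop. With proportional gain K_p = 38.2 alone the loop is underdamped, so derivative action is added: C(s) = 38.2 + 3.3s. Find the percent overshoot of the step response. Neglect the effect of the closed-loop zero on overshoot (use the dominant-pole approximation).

Forward path: (38.2 + 3.3s)·6.7/(s(s+1.9)). The closed-loop characteristic equation is s² + (1.9 + 6.7·3.3)s + 6.7·38.2 = 0.
That is s² + 24.01s + 255.9 = 0, so ω_n = 16 rad/s and ζ = 24.01/(2·16) = 0.7504.
%OS = 100·exp(−πζ/√(1−ζ²)) = 2.83%.

2.83%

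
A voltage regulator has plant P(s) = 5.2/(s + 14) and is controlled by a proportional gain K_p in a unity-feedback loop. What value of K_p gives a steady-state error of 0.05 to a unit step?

For a type-0 loop with proportional control, e_ss = 1/(1 + K_p·P(0)).
P(0) = 0.3714. Require 1/(1 + K_p·0.3714) = 0.05, so 1 + 0.3714·K_p = 20.
K_p = (20 − 1)/0.3714 = 51.2.

K_p = 51.2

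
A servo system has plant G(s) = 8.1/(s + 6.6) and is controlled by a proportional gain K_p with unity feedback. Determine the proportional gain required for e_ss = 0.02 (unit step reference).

The loop is type 0, so e_ss(step) = 1/(1 + K_pos) with K_pos = K_p·G(0).
G(0) = 1.227. Require 1/(1 + K_p·1.227) = 0.02, so 1 + 1.227·K_p = 50.
K_p = (50 − 1)/1.227 = 39.9.

K_p = 39.9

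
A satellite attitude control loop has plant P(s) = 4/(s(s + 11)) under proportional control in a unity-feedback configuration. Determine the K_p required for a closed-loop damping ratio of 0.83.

Closed-loop characteristic equation: s² + 11s + K_p·4 = 0.
So ω_n = √(4K_p) and 2ζω_n = 11, giving ζ = 11/(2√(4K_p)).
Setting ζ = 0.83: √(4K_p) = 11/(2·0.83) = 6.627, so K_p = 43.91/4 = 11.

K_p = 11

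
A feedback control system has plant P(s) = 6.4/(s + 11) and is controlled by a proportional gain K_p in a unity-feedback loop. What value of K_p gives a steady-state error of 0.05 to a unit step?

K_p = 32.7

For a type-0 loop with proportional control, e_ss = 1/(1 + K_p·P(0)).
P(0) = 0.5818. Require 1/(1 + K_p·0.5818) = 0.05, so 1 + 0.5818·K_p = 20.
K_p = (20 − 1)/0.5818 = 32.7.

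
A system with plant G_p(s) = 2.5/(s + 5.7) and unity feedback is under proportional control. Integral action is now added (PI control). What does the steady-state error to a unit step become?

0

Adding integral action puts a pole at s = 0 in the forward path, raising the system type to 1; a type-1 loop has zero steady-state error to a step.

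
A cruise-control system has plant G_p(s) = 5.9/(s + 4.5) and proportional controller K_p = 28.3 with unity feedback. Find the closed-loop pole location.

Closed-loop transfer function: T(s) = K_p·G_p(s)/(1 + K_p·G_p(s)) = 167/(s + 4.5 + 167) = 167/(s + 171.5).
The closed-loop pole is at s = −171.5.

s = -171.5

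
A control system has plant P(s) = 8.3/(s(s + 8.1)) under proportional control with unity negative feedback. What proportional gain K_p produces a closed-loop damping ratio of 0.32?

Closed-loop characteristic equation: s² + 8.1s + K_p·8.3 = 0.
So ω_n = √(8.3K_p) and 2ζω_n = 8.1, giving ζ = 8.1/(2√(8.3K_p)).
Setting ζ = 0.32: √(8.3K_p) = 8.1/(2·0.32) = 12.66, so K_p = 160.2/8.3 = 19.3.

K_p = 19.3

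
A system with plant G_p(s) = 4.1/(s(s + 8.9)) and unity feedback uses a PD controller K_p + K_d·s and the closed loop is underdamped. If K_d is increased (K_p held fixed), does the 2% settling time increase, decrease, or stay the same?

Characteristic equation s² + (8.9 + 4.1K_d)s + 4.1K_p = 0: raising K_d increases ζω_n = (8.9+4.1K_d)/2 while the loop stays underdamped, so T_s ≈ 4/(ζω_n) decreases.

decrease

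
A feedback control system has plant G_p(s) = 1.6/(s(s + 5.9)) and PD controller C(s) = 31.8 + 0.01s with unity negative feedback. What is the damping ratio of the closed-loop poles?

Forward path: (31.8 + 0.01s)·1.6/(s(s+5.9)). The closed-loop characteristic equation is s² + (5.9 + 1.6·0.01)s + 1.6·31.8 = 0.
That is s² + 5.916s + 50.88 = 0, so ω_n = 7.133 rad/s and ζ = 5.916/(2·7.133) = 0.4147.

ζ = 0.415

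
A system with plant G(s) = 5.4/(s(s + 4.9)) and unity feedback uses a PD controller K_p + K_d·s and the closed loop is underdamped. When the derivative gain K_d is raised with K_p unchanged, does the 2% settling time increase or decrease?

Characteristic equation s² + (4.9 + 5.4K_d)s + 5.4K_p = 0: raising K_d increases ζω_n = (4.9+5.4K_d)/2 while the loop stays underdamped, so T_s ≈ 4/(ζω_n) decreases.

decrease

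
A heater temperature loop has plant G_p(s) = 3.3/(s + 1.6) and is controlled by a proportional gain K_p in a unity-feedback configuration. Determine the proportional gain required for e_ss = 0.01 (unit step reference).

K_p = 48

Steady-state error for a unit step on this type-0 loop is 1/(1 + K_p·G_p(0)).
G_p(0) = 2.062. Require 1/(1 + K_p·2.062) = 0.01, so 1 + 2.062·K_p = 100.
K_p = (100 − 1)/2.062 = 48.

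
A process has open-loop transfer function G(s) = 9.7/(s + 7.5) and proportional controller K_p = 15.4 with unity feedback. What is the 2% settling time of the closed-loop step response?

Closed-loop transfer function: T(s) = K_p·G(s)/(1 + K_p·G(s)) = 149.4/(s + 7.5 + 149.4) = 149.4/(s + 156.9).
Time constant τ = 1/156.9 = 0.006374 s, so the 2% settling time is about 4τ = 0.0255 s.

T_s ≈ 0.0255 s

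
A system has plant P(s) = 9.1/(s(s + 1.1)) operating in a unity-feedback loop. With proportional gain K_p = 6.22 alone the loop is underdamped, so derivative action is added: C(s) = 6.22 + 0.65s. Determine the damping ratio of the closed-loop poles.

Forward path: (6.22 + 0.65s)·9.1/(s(s+1.1)). The closed-loop characteristic equation is s² + (1.1 + 9.1·0.65)s + 9.1·6.22 = 0.
That is s² + 7.015s + 56.6 = 0, so ω_n = 7.523 rad/s and ζ = 7.015/(2·7.523) = 0.4662.

ζ = 0.466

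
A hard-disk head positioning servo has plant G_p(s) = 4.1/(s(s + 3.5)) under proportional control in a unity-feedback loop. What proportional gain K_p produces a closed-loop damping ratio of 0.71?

Closed-loop characteristic equation: s² + 3.5s + K_p·4.1 = 0.
So ω_n = √(4.1K_p) and 2ζω_n = 3.5, giving ζ = 3.5/(2√(4.1K_p)).
Setting ζ = 0.71: √(4.1K_p) = 3.5/(2·0.71) = 2.465, so K_p = 6.075/4.1 = 1.48.

K_p = 1.48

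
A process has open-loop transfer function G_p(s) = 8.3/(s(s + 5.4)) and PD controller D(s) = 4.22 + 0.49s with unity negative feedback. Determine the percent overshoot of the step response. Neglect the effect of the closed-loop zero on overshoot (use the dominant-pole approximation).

Forward path: (4.22 + 0.49s)·8.3/(s(s+5.4)). The closed-loop characteristic equation is s² + (5.4 + 8.3·0.49)s + 8.3·4.22 = 0.
That is s² + 9.467s + 35.03 = 0, so ω_n = 5.918 rad/s and ζ = 9.467/(2·5.918) = 0.7998.
%OS = 100·exp(−πζ/√(1−ζ²)) = 1.52%.

1.52%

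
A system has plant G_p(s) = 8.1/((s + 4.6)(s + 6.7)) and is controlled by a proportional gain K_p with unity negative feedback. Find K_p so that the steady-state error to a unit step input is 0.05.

The loop is type 0, so e_ss(step) = 1/(1 + K_pos) with K_pos = K_p·G_p(0).
G_p(0) = 0.2628. Require 1/(1 + K_p·0.2628) = 0.05, so 1 + 0.2628·K_p = 20.
K_p = (20 − 1)/0.2628 = 72.3.

K_p = 72.3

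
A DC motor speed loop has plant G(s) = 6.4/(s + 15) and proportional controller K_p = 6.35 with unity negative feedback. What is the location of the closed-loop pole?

Closed-loop transfer function: T(s) = K_p·G(s)/(1 + K_p·G(s)) = 40.64/(s + 15 + 40.64) = 40.64/(s + 55.64).
The closed-loop pole is at s = −55.64.

s = -55.64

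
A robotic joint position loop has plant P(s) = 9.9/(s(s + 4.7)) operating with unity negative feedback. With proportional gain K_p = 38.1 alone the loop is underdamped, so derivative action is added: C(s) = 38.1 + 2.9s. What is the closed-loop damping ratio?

ζ = 0.86

Forward path: (38.1 + 2.9s)·9.9/(s(s+4.7)). The closed-loop characteristic equation is s² + (4.7 + 9.9·2.9)s + 9.9·38.1 = 0.
That is s² + 33.41s + 377.2 = 0, so ω_n = 19.42 rad/s and ζ = 33.41/(2·19.42) = 0.8601.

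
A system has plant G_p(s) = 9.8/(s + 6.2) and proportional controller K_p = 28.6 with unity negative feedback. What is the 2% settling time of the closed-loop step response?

T_s ≈ 0.014 s

Closed-loop transfer function: T(s) = K_p·G_p(s)/(1 + K_p·G_p(s)) = 280.3/(s + 6.2 + 280.3) = 280.3/(s + 286.5).
Time constant τ = 1/286.5 = 0.003491 s, so the 2% settling time is about 4τ = 0.014 s.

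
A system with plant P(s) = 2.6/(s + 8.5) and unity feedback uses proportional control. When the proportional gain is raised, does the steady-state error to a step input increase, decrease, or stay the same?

decrease

The position error constant K_pos = K_p·P(0) grows with K_p, and e_ss = 1/(1+K_pos) falls.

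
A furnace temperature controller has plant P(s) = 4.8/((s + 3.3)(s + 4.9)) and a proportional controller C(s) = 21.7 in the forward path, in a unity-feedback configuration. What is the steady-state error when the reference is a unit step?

0.134

The loop is type 0. Static position error constant K_pos = C(0)·P(0) = 21.7·0.2968 = 6.442.
Steady-state error to a unit step: e_ss = 1/(1+K_pos) = 1/7.442 = 0.134.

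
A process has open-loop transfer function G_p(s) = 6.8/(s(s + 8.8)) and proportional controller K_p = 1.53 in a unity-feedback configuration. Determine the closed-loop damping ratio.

The closed-loop denominator is s(s+8.8) + 1.53·6.8 = s² + 8.8s + 10.4.
So ω_n² = 10.4 ⇒ ω_n = 3.226 rad/s, and ζ = 8.8/(2ω_n) = 1.36.

ζ = 1.36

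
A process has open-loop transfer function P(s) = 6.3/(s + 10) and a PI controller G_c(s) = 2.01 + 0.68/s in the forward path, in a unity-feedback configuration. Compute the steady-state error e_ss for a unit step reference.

0

The open loop G_c(s)P(s) has a pole at the origin (type 1), so the static position error constant is infinite and e_ss = 1/(1+∞) = 0.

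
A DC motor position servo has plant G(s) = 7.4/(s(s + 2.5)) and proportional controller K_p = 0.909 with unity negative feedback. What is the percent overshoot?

The closed-loop denominator s² + 2.5s + 6.727 gives ω_n = √6.727 = 2.594 and ζ = 2.5/(2ω_n) = 0.482.
%OS = 100·exp(−πζ/√(1−ζ²)) = 100·exp(−π·0.482/√0.7677) = 17.8%.

17.8%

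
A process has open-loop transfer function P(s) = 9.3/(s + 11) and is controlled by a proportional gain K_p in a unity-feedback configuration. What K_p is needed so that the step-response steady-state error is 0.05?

K_p = 22.5

The loop is type 0, so e_ss(step) = 1/(1 + K_pos) with K_pos = K_p·P(0).
P(0) = 0.8455. Require 1/(1 + K_p·0.8455) = 0.05, so 1 + 0.8455·K_p = 20.
K_p = (20 − 1)/0.8455 = 22.5.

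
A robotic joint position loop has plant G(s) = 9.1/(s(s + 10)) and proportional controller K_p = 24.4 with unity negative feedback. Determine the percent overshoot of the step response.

32.7%

From 1 + K_pG(s) = 0: s² + 10s + 222 = 0 ⇒ ω_n = 14.9, ζ = 0.3355.
%OS = 100·exp(−πζ/√(1−ζ²)) = 100·exp(−π·0.3355/√0.8874) = 32.7%.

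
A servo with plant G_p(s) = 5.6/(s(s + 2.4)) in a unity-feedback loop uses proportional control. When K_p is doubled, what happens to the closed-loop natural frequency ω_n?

increase

ω_n = √(5.6·K_p), which grows with K_p.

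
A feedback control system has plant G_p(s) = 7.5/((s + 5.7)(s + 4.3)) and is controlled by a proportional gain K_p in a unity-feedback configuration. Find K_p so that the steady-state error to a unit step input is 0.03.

Steady-state error for a unit step on this type-0 loop is 1/(1 + K_p·G_p(0)).
G_p(0) = 0.306. Require 1/(1 + K_p·0.306) = 0.03, so 1 + 0.306·K_p = 33.33.
K_p = (33.33 − 1)/0.306 = 106.

K_p = 106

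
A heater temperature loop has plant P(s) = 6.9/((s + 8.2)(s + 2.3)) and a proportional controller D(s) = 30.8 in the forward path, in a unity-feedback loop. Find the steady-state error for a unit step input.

0.0815

The loop is type 0. Static position error constant K_pos = D(0)·P(0) = 30.8·0.3659 = 11.27.
Steady-state error to a unit step: e_ss = 1/(1+K_pos) = 1/12.27 = 0.0815.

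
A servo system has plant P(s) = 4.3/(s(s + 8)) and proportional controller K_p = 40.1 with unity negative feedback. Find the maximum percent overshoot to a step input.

The closed-loop denominator s² + 8s + 172.4 gives ω_n = √172.4 = 13.13 and ζ = 8/(2ω_n) = 0.3046.
%OS = 100·exp(−πζ/√(1−ζ²)) = 100·exp(−π·0.3046/√0.9072) = 36.6%.

36.6%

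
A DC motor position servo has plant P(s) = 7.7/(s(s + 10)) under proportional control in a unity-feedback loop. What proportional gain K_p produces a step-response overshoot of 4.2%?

K_p = 6.44

From %OS = 100·exp(−πζ/√(1−ζ²)) = 4.2%, ζ = −ln(0.042)/√(π²+ln²(0.042)) = 0.7103.
Characteristic equation s² + 10s + 7.7K_p = 0 gives ζ = 10/(2√(7.7K_p)).
Setting ζ = 0.7103: √(7.7K_p) = 10/(2·0.7103) = 7.039, so K_p = 49.55/7.7 = 6.44.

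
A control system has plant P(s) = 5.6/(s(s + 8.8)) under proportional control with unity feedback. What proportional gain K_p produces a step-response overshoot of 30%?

K_p = 27

From %OS = 100·exp(−πζ/√(1−ζ²)) = 30%, ζ = −ln(0.3)/√(π²+ln²(0.3)) = 0.3579.
Characteristic equation s² + 8.8s + 5.6K_p = 0 gives ζ = 8.8/(2√(5.6K_p)).
Setting ζ = 0.3579: √(5.6K_p) = 8.8/(2·0.3579) = 12.3, so K_p = 151.2/5.6 = 27.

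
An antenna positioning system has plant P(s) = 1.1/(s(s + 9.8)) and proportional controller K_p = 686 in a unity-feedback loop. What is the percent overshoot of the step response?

56.6%

From 1 + K_pP(s) = 0: s² + 9.8s + 754.6 = 0 ⇒ ω_n = 27.47, ζ = 0.1784.
%OS = 100·exp(−πζ/√(1−ζ²)) = 100·exp(−π·0.1784/√0.9682) = 56.6%.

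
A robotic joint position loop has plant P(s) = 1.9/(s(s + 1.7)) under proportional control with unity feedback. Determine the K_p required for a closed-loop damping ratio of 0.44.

K_p = 1.96

Closed-loop characteristic equation: s² + 1.7s + K_p·1.9 = 0.
So ω_n = √(1.9K_p) and 2ζω_n = 1.7, giving ζ = 1.7/(2√(1.9K_p)).
Setting ζ = 0.44: √(1.9K_p) = 1.7/(2·0.44) = 1.932, so K_p = 3.732/1.9 = 1.96.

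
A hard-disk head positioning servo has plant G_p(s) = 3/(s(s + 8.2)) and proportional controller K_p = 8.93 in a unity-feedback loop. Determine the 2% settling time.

The closed-loop denominator s² + 8.2s + 26.79 gives ω_n = √26.79 = 5.176 and ζ = 8.2/(2ω_n) = 0.7921.
2% settling time T_s ≈ 4/(ζω_n) = 4/4.1 = 0.976 s.

T_s ≈ 0.976 s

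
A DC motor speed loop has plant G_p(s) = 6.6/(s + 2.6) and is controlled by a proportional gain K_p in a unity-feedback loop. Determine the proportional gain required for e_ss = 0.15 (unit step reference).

The loop is type 0, so e_ss(step) = 1/(1 + K_pos) with K_pos = K_p·G_p(0).
G_p(0) = 2.538. Require 1/(1 + K_p·2.538) = 0.15, so 1 + 2.538·K_p = 6.667.
K_p = (6.667 − 1)/2.538 = 2.23.

K_p = 2.23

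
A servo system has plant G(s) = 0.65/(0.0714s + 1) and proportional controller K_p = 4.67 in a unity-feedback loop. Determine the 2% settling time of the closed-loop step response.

Closed loop: T(s) = K_p·G/(1+K_p·G) = 3.035/(0.0714s + 1 + 3.035), with pole at s = −(1 + 3.035)/0.0714 = −56.52.
τ = 1/56.52 = 0.01769 s, so 2% settling time ≈ 4τ = 0.0708 s.

T_s ≈ 0.0708 s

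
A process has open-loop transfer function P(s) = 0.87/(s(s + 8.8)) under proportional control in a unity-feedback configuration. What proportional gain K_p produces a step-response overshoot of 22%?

From %OS = 100·exp(−πζ/√(1−ζ²)) = 22%, ζ = −ln(0.22)/√(π²+ln²(0.22)) = 0.4342.
Characteristic equation s² + 8.8s + 0.87K_p = 0 gives ζ = 8.8/(2√(0.87K_p)).
Setting ζ = 0.4342: √(0.87K_p) = 8.8/(2·0.4342) = 10.13, so K_p = 102.7/0.87 = 118.

K_p = 118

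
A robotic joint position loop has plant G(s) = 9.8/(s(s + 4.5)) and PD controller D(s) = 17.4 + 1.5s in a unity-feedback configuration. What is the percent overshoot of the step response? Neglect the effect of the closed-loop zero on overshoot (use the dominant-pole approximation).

Forward path: (17.4 + 1.5s)·9.8/(s(s+4.5)). The closed-loop characteristic equation is s² + (4.5 + 9.8·1.5)s + 9.8·17.4 = 0.
That is s² + 19.2s + 170.5 = 0, so ω_n = 13.06 rad/s and ζ = 19.2/(2·13.06) = 0.7352.
%OS = 100·exp(−πζ/√(1−ζ²)) = 3.31%.

3.31%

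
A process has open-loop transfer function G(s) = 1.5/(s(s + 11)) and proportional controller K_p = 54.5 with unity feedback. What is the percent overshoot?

9%

The closed-loop denominator s² + 11s + 81.75 gives ω_n = √81.75 = 9.042 and ζ = 11/(2ω_n) = 0.6083.
%OS = 100·exp(−πζ/√(1−ζ²)) = 100·exp(−π·0.6083/√0.63) = 9%.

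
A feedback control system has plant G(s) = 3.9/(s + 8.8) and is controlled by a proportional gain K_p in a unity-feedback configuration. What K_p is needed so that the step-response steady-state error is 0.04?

K_p = 54.2

For a type-0 loop with proportional control, e_ss = 1/(1 + K_p·G(0)).
G(0) = 0.4432. Require 1/(1 + K_p·0.4432) = 0.04, so 1 + 0.4432·K_p = 25.
K_p = (25 − 1)/0.4432 = 54.2.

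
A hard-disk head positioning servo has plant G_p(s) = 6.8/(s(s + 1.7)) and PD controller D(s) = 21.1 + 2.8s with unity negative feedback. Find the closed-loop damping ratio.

Forward path: (21.1 + 2.8s)·6.8/(s(s+1.7)). The closed-loop characteristic equation is s² + (1.7 + 6.8·2.8)s + 6.8·21.1 = 0.
That is s² + 20.74s + 143.5 = 0, so ω_n = 11.98 rad/s and ζ = 20.74/(2·11.98) = 0.8657.

ζ = 0.866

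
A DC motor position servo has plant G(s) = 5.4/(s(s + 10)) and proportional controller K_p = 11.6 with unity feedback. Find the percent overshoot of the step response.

The closed-loop denominator s² + 10s + 62.64 gives ω_n = √62.64 = 7.915 and ζ = 10/(2ω_n) = 0.6317.
%OS = 100·exp(−πζ/√(1−ζ²)) = 100·exp(−π·0.6317/√0.6009) = 7.73%.

7.73%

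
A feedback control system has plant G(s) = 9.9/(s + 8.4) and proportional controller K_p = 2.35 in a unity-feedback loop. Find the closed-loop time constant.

Closed-loop transfer function: T(s) = K_p·G(s)/(1 + K_p·G(s)) = 23.27/(s + 8.4 + 23.27) = 23.27/(s + 31.66).
Time constant τ = 1/31.66 = 0.0316 s.

τ = 0.0316 s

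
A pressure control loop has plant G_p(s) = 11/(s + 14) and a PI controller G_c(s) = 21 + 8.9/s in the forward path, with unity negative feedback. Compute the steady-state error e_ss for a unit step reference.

The open loop G_c(s)G_p(s) has a pole at the origin (type 1), so the static position error constant is infinite and e_ss = 1/(1+∞) = 0.

0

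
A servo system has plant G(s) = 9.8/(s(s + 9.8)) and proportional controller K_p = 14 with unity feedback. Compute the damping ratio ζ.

ζ = 0.418

1 + K_p·G(s) = 0 gives s² + 9.8s + 137.2 = 0.
Matching s² + 2ζω_n s + ω_n²: ω_n = √137.2 = 11.71 rad/s and 2ζω_n = 9.8, so ζ = 9.8/(2·11.71) = 0.418.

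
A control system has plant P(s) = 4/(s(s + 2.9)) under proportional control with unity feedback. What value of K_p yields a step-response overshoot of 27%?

K_p = 3.55

From %OS = 100·exp(−πζ/√(1−ζ²)) = 27%, ζ = −ln(0.27)/√(π²+ln²(0.27)) = 0.3847.
Characteristic equation s² + 2.9s + 4K_p = 0 gives ζ = 2.9/(2√(4K_p)).
Setting ζ = 0.3847: √(4K_p) = 2.9/(2·0.3847) = 3.769, so K_p = 14.21/4 = 3.55.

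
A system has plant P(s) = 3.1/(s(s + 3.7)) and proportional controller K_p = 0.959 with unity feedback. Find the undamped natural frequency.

The closed-loop denominator is s(s+3.7) + 0.959·3.1 = s² + 3.7s + 2.973.
So ω_n² = 2.973 ⇒ ω_n = 1.724 rad/s, and ζ = 3.7/(2ω_n) = 1.07.

ω_n = 1.72 rad/s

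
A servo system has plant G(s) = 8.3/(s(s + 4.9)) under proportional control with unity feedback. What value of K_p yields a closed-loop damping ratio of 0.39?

K_p = 4.75

Closed-loop characteristic equation: s² + 4.9s + K_p·8.3 = 0.
So ω_n = √(8.3K_p) and 2ζω_n = 4.9, giving ζ = 4.9/(2√(8.3K_p)).
Setting ζ = 0.39: √(8.3K_p) = 4.9/(2·0.39) = 6.282, so K_p = 39.46/8.3 = 4.75.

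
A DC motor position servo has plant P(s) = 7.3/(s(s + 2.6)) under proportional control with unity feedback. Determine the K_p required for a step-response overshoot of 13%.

From %OS = 100·exp(−πζ/√(1−ζ²)) = 13%, ζ = −ln(0.13)/√(π²+ln²(0.13)) = 0.5446.
Characteristic equation s² + 2.6s + 7.3K_p = 0 gives ζ = 2.6/(2√(7.3K_p)).
Setting ζ = 0.5446: √(7.3K_p) = 2.6/(2·0.5446) = 2.387, so K_p = 5.697/7.3 = 0.78.

K_p = 0.78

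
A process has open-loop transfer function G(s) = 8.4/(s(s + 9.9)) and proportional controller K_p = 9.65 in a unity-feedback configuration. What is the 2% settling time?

From 1 + K_pG(s) = 0: s² + 9.9s + 81.06 = 0 ⇒ ω_n = 9.003, ζ = 0.5498.
2% settling time T_s ≈ 4/(ζω_n) = 4/4.95 = 0.808 s.

T_s ≈ 0.808 s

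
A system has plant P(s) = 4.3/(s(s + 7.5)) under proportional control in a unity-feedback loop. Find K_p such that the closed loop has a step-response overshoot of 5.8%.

K_p = 7.25

From %OS = 100·exp(−πζ/√(1−ζ²)) = 5.8%, ζ = −ln(0.058)/√(π²+ln²(0.058)) = 0.6716.
Characteristic equation s² + 7.5s + 4.3K_p = 0 gives ζ = 7.5/(2√(4.3K_p)).
Setting ζ = 0.6716: √(4.3K_p) = 7.5/(2·0.6716) = 5.584, so K_p = 31.18/4.3 = 7.25.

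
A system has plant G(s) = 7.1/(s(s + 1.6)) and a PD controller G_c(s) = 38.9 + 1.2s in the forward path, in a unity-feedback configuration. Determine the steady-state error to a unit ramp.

The loop has one pole at the origin (type 1). Velocity error constant K_v = lim_{s→0} s·G_c(s)G(s) = 38.9·7.1/1.6 = 172.6.
Steady-state error to a unit ramp: e_ss = 1/K_v = 0.00579.

0.00579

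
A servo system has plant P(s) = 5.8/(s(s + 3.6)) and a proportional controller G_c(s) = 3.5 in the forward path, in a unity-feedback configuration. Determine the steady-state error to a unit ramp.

The loop has one pole at the origin (type 1). Velocity error constant K_v = lim_{s→0} s·G_c(s)P(s) = 3.5·5.8/3.6 = 5.639.
Steady-state error to a unit ramp: e_ss = 1/K_v = 0.177.

0.177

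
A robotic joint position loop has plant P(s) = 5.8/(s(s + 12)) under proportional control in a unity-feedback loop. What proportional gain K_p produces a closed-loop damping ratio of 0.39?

K_p = 40.8

Closed-loop characteristic equation: s² + 12s + K_p·5.8 = 0.
So ω_n = √(5.8K_p) and 2ζω_n = 12, giving ζ = 12/(2√(5.8K_p)).
Setting ζ = 0.39: √(5.8K_p) = 12/(2·0.39) = 15.38, so K_p = 236.7/5.8 = 40.8.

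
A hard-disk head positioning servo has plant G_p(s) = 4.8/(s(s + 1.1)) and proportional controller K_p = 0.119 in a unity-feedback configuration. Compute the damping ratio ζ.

ζ = 0.728

The closed-loop denominator is s(s+1.1) + 0.119·4.8 = s² + 1.1s + 0.5712.
Matching s² + 2ζω_n s + ω_n²: ω_n = √0.5712 = 0.7558 rad/s and 2ζω_n = 1.1, so ζ = 1.1/(2·0.7558) = 0.728.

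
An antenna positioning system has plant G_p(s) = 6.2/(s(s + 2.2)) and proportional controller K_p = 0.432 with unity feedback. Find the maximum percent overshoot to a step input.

5.77%

The closed-loop denominator s² + 2.2s + 2.678 gives ω_n = √2.678 = 1.637 and ζ = 2.2/(2ω_n) = 0.6721.
%OS = 100·exp(−πζ/√(1−ζ²)) = 100·exp(−π·0.6721/√0.5482) = 5.77%.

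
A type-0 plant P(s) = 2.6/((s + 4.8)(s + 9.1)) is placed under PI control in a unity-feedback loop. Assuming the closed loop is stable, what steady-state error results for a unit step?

The PI controller's integrator makes the forward path type 1, so e_ss to a step is zero.

0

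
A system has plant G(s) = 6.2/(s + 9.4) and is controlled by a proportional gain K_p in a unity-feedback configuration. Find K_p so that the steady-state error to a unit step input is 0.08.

K_p = 17.4

Steady-state error for a unit step on this type-0 loop is 1/(1 + K_p·G(0)).
G(0) = 0.6596. Require 1/(1 + K_p·0.6596) = 0.08, so 1 + 0.6596·K_p = 12.5.
K_p = (12.5 − 1)/0.6596 = 17.4.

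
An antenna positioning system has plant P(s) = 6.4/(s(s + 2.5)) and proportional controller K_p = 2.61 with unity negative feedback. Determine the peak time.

T_p = 0.807 s

Closed-loop characteristic equation: s² + 2.5s + 16.7 = 0, so ω_n = 4.087 rad/s and ζ = 2.5/(2·4.087) = 0.3058.
Damped frequency ω_d = ω_n√(1−ζ²) = 3.891 rad/s, so peak time T_p = π/ω_d = 0.807 s.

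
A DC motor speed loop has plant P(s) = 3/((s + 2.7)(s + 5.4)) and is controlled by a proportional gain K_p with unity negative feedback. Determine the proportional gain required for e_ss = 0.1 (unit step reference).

K_p = 43.7

The loop is type 0, so e_ss(step) = 1/(1 + K_pos) with K_pos = K_p·P(0).
P(0) = 0.2058. Require 1/(1 + K_p·0.2058) = 0.1, so 1 + 0.2058·K_p = 10.
K_p = (10 − 1)/0.2058 = 43.7.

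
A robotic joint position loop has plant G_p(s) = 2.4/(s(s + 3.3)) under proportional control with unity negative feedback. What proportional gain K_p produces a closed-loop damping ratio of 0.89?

K_p = 1.43

Closed-loop characteristic equation: s² + 3.3s + K_p·2.4 = 0.
So ω_n = √(2.4K_p) and 2ζω_n = 3.3, giving ζ = 3.3/(2√(2.4K_p)).
Setting ζ = 0.89: √(2.4K_p) = 3.3/(2·0.89) = 1.854, so K_p = 3.437/2.4 = 1.43.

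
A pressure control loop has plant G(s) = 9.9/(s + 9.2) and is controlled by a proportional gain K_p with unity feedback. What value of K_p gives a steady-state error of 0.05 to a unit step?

K_p = 17.7

For a type-0 loop with proportional control, e_ss = 1/(1 + K_p·G(0)).
G(0) = 1.076. Require 1/(1 + K_p·1.076) = 0.05, so 1 + 1.076·K_p = 20.
K_p = (20 − 1)/1.076 = 17.7.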